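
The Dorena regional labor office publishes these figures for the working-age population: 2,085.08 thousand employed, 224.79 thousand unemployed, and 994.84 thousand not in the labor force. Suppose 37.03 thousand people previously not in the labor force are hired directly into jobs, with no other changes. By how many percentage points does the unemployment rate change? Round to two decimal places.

The unemployment rate changes by −0.15 percentage points.

Initially, labor force = 2,085.08 + 224.79 = 2,309.87 thousand, so u = 224.79/2,309.87 = 9.73%.
After the change, employed and labor force both rise by 37.03; unemployed unchanged → E = 2,122.11, U = 224.79, labor force = 2,346.90 thousand.
New unemployment rate = 224.79 / 2,346.90 = 9.58%.
Change = 9.58% − 9.73% = −0.15 percentage points.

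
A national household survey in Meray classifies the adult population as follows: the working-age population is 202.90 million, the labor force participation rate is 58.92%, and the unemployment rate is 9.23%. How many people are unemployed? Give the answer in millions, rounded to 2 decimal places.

Labor force = 0.5892 × 202.90 = 119.55 million.
Unemployed = 0.0923 × 119.55 ≈ 11.03 million.

About 11.03 million are unemployed.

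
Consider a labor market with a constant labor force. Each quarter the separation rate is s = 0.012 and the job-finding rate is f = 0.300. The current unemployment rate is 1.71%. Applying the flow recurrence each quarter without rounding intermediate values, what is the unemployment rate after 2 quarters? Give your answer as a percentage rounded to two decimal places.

With a fixed labor force, u_{t+1} = u_t + s·(1−u_t) − f·u_t = u_t·(1−s−f) + s.
Here 1−s−f = 0.688 and s = 0.012.
u_1 = 0.017100 × 0.688 + 0.012 = 0.023765.
u_2 = 0.023765 × 0.688 + 0.012 = 0.028350.

Unemployment rate after two quarters ≈ 2.84%.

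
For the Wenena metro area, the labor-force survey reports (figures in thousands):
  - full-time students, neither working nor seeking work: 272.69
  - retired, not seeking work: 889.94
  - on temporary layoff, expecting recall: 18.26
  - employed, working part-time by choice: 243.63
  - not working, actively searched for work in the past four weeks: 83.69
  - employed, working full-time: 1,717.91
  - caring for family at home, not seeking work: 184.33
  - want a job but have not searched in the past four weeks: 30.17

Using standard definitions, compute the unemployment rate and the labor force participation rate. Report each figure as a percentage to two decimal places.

Employed = 243.63 + 1,717.91 = 1,961.54 thousand.
Unemployed = 18.26 + 83.69 = 101.95 thousand (jobless and actively searching, or on temporary layoff).
Labor force = 1,961.54 + 101.95 = 2,063.49 thousand.
Not in labor force = 272.69 + 889.94 + 184.33 + 30.17 = 1,377.13 thousand (those not working and not actively searching are outside the labor force — including those who want a job but have given up searching).
Civilian working-age population = 2,063.49 + 1,377.13 = 3,440.62 thousand.
Unemployment rate = 101.95 / 2,063.49 = 4.94%.
Labor force participation rate = 2,063.49 / 3,440.62 = 59.97%.

Unemployment rate ≈ 4.94%; labor force participation rate ≈ 59.97%.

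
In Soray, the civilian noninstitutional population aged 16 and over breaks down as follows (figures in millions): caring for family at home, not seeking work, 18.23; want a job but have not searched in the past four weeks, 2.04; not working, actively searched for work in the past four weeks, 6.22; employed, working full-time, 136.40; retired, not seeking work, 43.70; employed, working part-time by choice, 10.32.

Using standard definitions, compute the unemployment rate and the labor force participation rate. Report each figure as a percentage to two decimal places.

Unemployment rate ≈ 4.07%; labor force participation rate ≈ 70.51%.

Employed = 136.40 + 10.32 = 146.72 million.
Unemployed = 6.22 million.
Labor force = 146.72 + 6.22 = 152.94 million.
Not in labor force = 18.23 + 2.04 + 43.70 = 63.97 million (those not working and not actively searching are outside the labor force — including those who want a job but have given up searching).
Civilian working-age population = 152.94 + 63.97 = 216.91 million.
Unemployment rate = 6.22 / 152.94 = 4.07%.
Labor force participation rate = 152.94 / 216.91 = 70.51%.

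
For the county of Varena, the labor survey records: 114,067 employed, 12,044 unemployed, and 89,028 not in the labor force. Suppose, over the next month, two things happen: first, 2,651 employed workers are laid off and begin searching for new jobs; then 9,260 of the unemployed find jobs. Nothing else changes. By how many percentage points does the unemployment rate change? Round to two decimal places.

Initially, labor force = 114,067 + 12,044 = 126,111, so u = 12,044/126,111 = 9.55%.
After the first change, employed falls and unemployed rises by 2,651; labor force unchanged → E = 111,416, U = 14,695, labor force = 126,111.
After the second change, unemployed falls and employed rises by 9,260; labor force unchanged → E = 120,676, U = 5,435, labor force = 126,111.
New unemployment rate = 5,435 / 126,111 = 4.31%.
Change = 4.31% − 9.55% = −5.24 percentage points.

The unemployment rate changes by −5.24 percentage points.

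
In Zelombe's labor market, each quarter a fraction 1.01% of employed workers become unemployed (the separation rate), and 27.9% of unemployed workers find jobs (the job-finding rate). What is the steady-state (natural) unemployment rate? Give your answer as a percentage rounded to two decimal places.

At steady state the flows balance: s·E = f·U, so U/(E+U) = s/(s+f).
u* = 1.01 / (1.01 + 27.9) = 1.01 / 28.91 = 3.49%.

Steady-state unemployment rate ≈ 3.49%.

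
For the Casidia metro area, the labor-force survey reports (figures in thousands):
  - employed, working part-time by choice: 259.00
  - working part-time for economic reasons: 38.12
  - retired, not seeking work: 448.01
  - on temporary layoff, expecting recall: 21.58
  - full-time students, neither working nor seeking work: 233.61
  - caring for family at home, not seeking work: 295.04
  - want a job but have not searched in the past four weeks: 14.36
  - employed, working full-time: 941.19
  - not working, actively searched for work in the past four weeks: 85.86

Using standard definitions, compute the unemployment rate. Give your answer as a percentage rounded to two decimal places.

Unemployment rate ≈ 7.98%.

Employed = 259.00 + 38.12 + 941.19 = 1,238.31 thousand (anyone who worked, including part-time for economic reasons, counts as employed).
Unemployed = 21.58 + 85.86 = 107.44 thousand (jobless and actively searching, or on temporary layoff).
Labor force = 1,238.31 + 107.44 = 1,345.75 thousand.
Unemployment rate = 107.44 / 1,345.75 = 7.98%.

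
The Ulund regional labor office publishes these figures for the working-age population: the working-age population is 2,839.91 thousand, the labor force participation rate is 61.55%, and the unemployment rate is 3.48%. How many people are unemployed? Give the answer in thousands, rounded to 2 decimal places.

About 60.83 thousand are unemployed.

Labor force = 0.6155 × 2,839.91 = 1,747.96 thousand.
Unemployed = 0.0348 × 1,747.96 ≈ 60.83 thousand.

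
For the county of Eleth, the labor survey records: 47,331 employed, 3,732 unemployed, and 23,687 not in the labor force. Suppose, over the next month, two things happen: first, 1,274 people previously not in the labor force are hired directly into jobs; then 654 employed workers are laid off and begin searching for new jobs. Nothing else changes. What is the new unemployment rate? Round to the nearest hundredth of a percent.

Initially, labor force = 47,331 + 3,732 = 51,063, so u = 3,732/51,063 = 7.31%.
After the first change, employed and labor force both rise by 1,274; unemployed unchanged → E = 48,605, U = 3,732, labor force = 52,337.
After the second change, employed falls and unemployed rises by 654; labor force unchanged → E = 47,951, U = 4,386, labor force = 52,337.
New unemployment rate = 4,386 / 52,337 = 8.38%.

New unemployment rate ≈ 8.38%.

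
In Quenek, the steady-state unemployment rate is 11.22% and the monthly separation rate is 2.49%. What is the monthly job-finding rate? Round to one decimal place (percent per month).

Job-finding rate ≈ 19.7% per month.

From u* = s/(s+f): f = s·(1−u)/u.
f = 2.49 × (1 − 0.1122) / 0.1122 = 2.2106 / 0.1122 ≈ 19.7% per month.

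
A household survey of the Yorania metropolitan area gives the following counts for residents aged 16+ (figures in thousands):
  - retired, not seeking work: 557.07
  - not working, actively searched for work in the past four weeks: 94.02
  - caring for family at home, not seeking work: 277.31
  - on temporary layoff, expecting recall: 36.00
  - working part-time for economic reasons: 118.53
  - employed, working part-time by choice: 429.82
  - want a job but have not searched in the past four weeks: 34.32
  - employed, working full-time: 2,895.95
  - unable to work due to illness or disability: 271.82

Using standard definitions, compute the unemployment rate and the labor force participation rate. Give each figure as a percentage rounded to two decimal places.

Employed = 118.53 + 429.82 + 2,895.95 = 3,444.30 thousand (anyone who worked, including part-time for economic reasons, counts as employed).
Unemployed = 94.02 + 36.00 = 130.02 thousand (jobless and actively searching, or on temporary layoff).
Labor force = 3,444.30 + 130.02 = 3,574.32 thousand.
Not in labor force = 557.07 + 277.31 + 34.32 + 271.82 = 1,140.52 thousand (those not working and not actively searching are outside the labor force — including those who want a job but have given up searching).
Civilian working-age population = 3,574.32 + 1,140.52 = 4,714.84 thousand.
Unemployment rate = 130.02 / 3,574.32 = 3.64%.
Labor force participation rate = 3,574.32 / 4,714.84 = 75.81%.

Unemployment rate ≈ 3.64%; labor force participation rate ≈ 75.81%.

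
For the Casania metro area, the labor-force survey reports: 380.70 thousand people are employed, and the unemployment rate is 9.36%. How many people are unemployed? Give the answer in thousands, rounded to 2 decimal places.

Let U be the number unemployed. The labor force is E + U, and U/(E+U) = 0.0936.
So U = 0.0936 × 380.70 / (1 − 0.0936) = 35.6335 / 0.9064 ≈ 39.31 thousand.

About 39.31 thousand are unemployed.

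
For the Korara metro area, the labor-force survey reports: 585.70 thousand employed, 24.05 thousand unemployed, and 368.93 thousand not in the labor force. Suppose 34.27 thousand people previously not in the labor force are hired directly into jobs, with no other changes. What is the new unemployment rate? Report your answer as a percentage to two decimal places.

New unemployment rate ≈ 3.73%.

Initially, labor force = 585.70 + 24.05 = 609.75 thousand, so u = 24.05/609.75 = 3.94%.
After the change, employed and labor force both rise by 34.27; unemployed unchanged → E = 619.97, U = 24.05, labor force = 644.02 thousand.
New unemployment rate = 24.05 / 644.02 = 3.73%.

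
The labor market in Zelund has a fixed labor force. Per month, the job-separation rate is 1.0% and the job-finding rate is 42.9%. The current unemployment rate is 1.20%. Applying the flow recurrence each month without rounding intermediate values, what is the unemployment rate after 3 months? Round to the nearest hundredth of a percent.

With a fixed labor force, u_{t+1} = u_t + s·(1−u_t) − f·u_t = u_t·(1−s−f) + s.
Here 1−s−f = 0.561 and s = 0.010.
u_1 = 0.012000 × 0.561 + 0.010 = 0.016732.
u_2 = 0.016732 × 0.561 + 0.010 = 0.019387.
u_3 = 0.019387 × 0.561 + 0.010 = 0.020876.

Unemployment rate after three months ≈ 2.09%.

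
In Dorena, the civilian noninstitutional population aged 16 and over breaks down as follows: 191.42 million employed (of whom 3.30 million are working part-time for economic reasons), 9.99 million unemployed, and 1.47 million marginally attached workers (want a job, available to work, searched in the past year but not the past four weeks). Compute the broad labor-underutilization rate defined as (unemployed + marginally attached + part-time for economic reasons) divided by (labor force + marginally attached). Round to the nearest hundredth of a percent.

Labor force = 191.42 + 9.99 = 201.41 million.
Numerator = 9.99 + 1.47 + 3.30 = 14.76 million.
Denominator = 201.41 + 1.47 = 202.88 million.
Broad rate = 14.76 / 202.88 = 7.28%.

Broad underutilization rate ≈ 7.28%.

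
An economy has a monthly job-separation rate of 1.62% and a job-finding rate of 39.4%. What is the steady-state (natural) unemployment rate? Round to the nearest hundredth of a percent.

Steady-state unemployment rate ≈ 3.95%.

At steady state the flows balance: s·E = f·U, so U/(E+U) = s/(s+f).
u* = 1.62 / (1.62 + 39.4) = 1.62 / 41.02 = 3.95%.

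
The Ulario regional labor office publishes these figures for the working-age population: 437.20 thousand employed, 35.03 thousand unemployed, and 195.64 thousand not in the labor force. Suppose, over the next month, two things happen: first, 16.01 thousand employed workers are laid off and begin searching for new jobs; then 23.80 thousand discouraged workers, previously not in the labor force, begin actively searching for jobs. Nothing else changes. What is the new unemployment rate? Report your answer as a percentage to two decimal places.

New unemployment rate ≈ 15.09%.

Initially, labor force = 437.20 + 35.03 = 472.23 thousand, so u = 35.03/472.23 = 7.42%.
After the first change, employed falls and unemployed rises by 16.01; labor force unchanged → E = 421.19, U = 51.04, labor force = 472.23 thousand.
After the second change, unemployed and labor force both rise by 23.80 → E = 421.19, U = 74.84, labor force = 496.03 thousand.
New unemployment rate = 74.84 / 496.03 = 15.09%.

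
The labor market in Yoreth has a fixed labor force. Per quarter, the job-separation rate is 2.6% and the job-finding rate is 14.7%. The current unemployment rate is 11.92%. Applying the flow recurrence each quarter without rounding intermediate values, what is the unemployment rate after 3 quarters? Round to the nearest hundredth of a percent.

Unemployment rate after three quarters ≈ 13.27%.

With a fixed labor force, u_{t+1} = u_t + s·(1−u_t) − f·u_t = u_t·(1−s−f) + s.
Here 1−s−f = 0.827 and s = 0.026.
u_1 = 0.119200 × 0.827 + 0.026 = 0.124578.
u_2 = 0.124578 × 0.827 + 0.026 = 0.129026.
u_3 = 0.129026 × 0.827 + 0.026 = 0.132705.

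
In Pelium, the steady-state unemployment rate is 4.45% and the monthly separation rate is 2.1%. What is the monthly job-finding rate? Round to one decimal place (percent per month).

Job-finding rate ≈ 45.1% per month.

From u* = s/(s+f): f = s·(1−u)/u.
f = 2.1 × (1 − 0.0445) / 0.0445 = 2.0066 / 0.0445 ≈ 45.1% per month.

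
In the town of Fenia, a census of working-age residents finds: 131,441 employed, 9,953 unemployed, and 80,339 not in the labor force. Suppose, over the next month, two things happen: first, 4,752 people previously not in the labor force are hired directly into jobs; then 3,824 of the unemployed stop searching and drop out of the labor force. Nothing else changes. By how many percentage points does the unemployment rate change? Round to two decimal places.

Initially, labor force = 131,441 + 9,953 = 141,394, so u = 9,953/141,394 = 7.04%.
After the first change, employed and labor force both rise by 4,752; unemployed unchanged → E = 136,193, U = 9,953, labor force = 146,146.
After the second change, unemployed and labor force both fall by 3,824 → E = 136,193, U = 6,129, labor force = 142,322.
New unemployment rate = 6,129 / 142,322 = 4.31%.
Change = 4.31% − 7.04% = −2.73 percentage points.

The unemployment rate changes by −2.73 percentage points.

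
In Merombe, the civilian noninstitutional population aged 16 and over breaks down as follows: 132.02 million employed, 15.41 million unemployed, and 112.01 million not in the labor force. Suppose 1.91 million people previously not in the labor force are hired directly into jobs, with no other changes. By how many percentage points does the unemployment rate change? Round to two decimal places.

The unemployment rate changes by −0.13 percentage points.

Initially, labor force = 132.02 + 15.41 = 147.43 million, so u = 15.41/147.43 = 10.45%.
After the change, employed and labor force both rise by 1.91; unemployed unchanged → E = 133.93, U = 15.41, labor force = 149.34 million.
New unemployment rate = 15.41 / 149.34 = 10.32%.
Change = 10.32% − 10.45% = −0.13 percentage points.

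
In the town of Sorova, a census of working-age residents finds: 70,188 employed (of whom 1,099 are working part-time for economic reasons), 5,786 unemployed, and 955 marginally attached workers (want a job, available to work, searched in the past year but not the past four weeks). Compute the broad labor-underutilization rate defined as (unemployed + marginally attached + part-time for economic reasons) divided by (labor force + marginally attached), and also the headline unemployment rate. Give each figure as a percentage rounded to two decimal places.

Labor force = 70,188 + 5,786 = 75,974.
Numerator = 5,786 + 955 + 1,099 = 7,840.
Denominator = 75,974 + 955 = 76,929.
Broad rate = 7,840 / 76,929 = 10.19%.
Headline unemployment rate = 5,786 / 75,974 = 7.62%.

Broad underutilization rate ≈ 10.19%; headline unemployment rate ≈ 7.62%.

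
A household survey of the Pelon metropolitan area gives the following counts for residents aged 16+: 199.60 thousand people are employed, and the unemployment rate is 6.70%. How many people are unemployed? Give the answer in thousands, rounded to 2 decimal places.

About 14.33 thousand are unemployed.

Let U be the number unemployed. The labor force is E + U, and U/(E+U) = 0.0670.
So U = 0.0670 × 199.60 / (1 − 0.0670) = 13.3732 / 0.9330 ≈ 14.33 thousand.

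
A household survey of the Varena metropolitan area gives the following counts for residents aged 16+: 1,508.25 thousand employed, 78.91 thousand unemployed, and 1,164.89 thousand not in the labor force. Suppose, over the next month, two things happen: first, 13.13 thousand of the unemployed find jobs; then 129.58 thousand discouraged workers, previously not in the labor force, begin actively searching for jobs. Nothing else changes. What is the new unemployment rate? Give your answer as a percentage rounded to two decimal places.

Initially, labor force = 1,508.25 + 78.91 = 1,587.16 thousand, so u = 78.91/1,587.16 = 4.97%.
After the first change, unemployed falls and employed rises by 13.13; labor force unchanged → E = 1,521.38, U = 65.78, labor force = 1,587.16 thousand.
After the second change, unemployed and labor force both rise by 129.58 → E = 1,521.38, U = 195.36, labor force = 1,716.74 thousand.
New unemployment rate = 195.36 / 1,716.74 = 11.38%.

New unemployment rate ≈ 11.38%.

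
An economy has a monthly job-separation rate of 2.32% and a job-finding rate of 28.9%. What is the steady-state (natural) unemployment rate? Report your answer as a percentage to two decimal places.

Steady-state unemployment rate ≈ 7.43%.

At steady state the flows balance: s·E = f·U, so U/(E+U) = s/(s+f).
u* = 2.32 / (2.32 + 28.9) = 2.32 / 31.22 = 7.43%.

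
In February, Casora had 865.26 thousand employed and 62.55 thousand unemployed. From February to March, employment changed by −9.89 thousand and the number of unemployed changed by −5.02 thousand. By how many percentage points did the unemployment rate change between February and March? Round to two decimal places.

February: labor force = 865.26 + 62.55 = 927.81; u = 62.55/927.81 = 6.74%.
March: labor force = 855.37 + 57.53 = 912.90; u = 57.53/912.90 = 6.30%.
Change = 6.30% − 6.74% = −0.44 pp.

The unemployment rate changed by −0.44 percentage points.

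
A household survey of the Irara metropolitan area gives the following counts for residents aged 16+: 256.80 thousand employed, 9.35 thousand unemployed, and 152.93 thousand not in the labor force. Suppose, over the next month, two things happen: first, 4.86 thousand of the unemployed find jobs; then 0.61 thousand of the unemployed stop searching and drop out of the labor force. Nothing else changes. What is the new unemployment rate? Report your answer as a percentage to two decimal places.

Initially, labor force = 256.80 + 9.35 = 266.15 thousand, so u = 9.35/266.15 = 3.51%.
After the first change, unemployed falls and employed rises by 4.86; labor force unchanged → E = 261.66, U = 4.49, labor force = 266.15 thousand.
After the second change, unemployed and labor force both fall by 0.61 → E = 261.66, U = 3.88, labor force = 265.54 thousand.
New unemployment rate = 3.88 / 265.54 = 1.46%.

New unemployment rate ≈ 1.46%.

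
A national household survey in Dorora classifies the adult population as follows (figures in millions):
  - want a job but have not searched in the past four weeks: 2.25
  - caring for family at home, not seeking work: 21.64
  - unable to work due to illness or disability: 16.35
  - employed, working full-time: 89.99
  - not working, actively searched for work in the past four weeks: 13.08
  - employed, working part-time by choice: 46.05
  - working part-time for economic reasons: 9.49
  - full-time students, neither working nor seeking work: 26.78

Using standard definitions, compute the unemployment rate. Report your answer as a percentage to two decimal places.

Employed = 89.99 + 46.05 + 9.49 = 145.53 million (anyone who worked, including part-time for economic reasons, counts as employed).
Unemployed = 13.08 million.
Labor force = 145.53 + 13.08 = 158.61 million.
Unemployment rate = 13.08 / 158.61 = 8.25%.

Unemployment rate ≈ 8.25%.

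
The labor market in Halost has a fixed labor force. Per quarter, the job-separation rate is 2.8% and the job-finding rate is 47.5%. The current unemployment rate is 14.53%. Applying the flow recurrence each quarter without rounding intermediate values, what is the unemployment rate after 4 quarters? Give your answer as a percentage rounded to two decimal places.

Unemployment rate after four quarters ≈ 6.11%.

With a fixed labor force, u_{t+1} = u_t + s·(1−u_t) − f·u_t = u_t·(1−s−f) + s.
Here 1−s−f = 0.497 and s = 0.028.
u_1 = 0.145300 × 0.497 + 0.028 = 0.100214.
u_2 = 0.100214 × 0.497 + 0.028 = 0.077806.
u_3 = 0.077806 × 0.497 + 0.028 = 0.066670.
u_4 = 0.066670 × 0.497 + 0.028 = 0.061135.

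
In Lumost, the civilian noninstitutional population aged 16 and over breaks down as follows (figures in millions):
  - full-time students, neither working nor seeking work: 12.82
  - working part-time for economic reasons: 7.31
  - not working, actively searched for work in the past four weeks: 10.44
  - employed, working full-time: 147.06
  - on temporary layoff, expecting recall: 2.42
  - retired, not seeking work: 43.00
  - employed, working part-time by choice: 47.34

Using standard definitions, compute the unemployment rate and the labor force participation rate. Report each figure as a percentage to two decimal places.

Unemployment rate ≈ 5.99%; labor force participation rate ≈ 79.36%.

Employed = 7.31 + 147.06 + 47.34 = 201.71 million (anyone who worked, including part-time for economic reasons, counts as employed).
Unemployed = 10.44 + 2.42 = 12.86 million (jobless and actively searching, or on temporary layoff).
Labor force = 201.71 + 12.86 = 214.57 million.
Not in labor force = 12.82 + 43.00 = 55.82 million (those not working and not actively searching are outside the labor force).
Civilian working-age population = 214.57 + 55.82 = 270.39 million.
Unemployment rate = 12.86 / 214.57 = 5.99%.
Labor force participation rate = 214.57 / 270.39 = 79.36%.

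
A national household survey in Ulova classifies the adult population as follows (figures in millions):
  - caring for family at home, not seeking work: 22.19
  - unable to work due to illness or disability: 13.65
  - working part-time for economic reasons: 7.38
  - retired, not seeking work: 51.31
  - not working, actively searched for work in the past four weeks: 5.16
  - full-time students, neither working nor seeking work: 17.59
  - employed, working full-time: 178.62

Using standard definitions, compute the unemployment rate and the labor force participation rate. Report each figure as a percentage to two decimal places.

Unemployment rate ≈ 2.70%; labor force participation rate ≈ 64.60%.

Employed = 7.38 + 178.62 = 186.00 million (anyone who worked, including part-time for economic reasons, counts as employed).
Unemployed = 5.16 million.
Labor force = 186.00 + 5.16 = 191.16 million.
Not in labor force = 22.19 + 13.65 + 51.31 + 17.59 = 104.74 million (those not working and not actively searching are outside the labor force).
Civilian working-age population = 191.16 + 104.74 = 295.90 million.
Unemployment rate = 5.16 / 191.16 = 2.70%.
Labor force participation rate = 191.16 / 295.90 = 64.60%.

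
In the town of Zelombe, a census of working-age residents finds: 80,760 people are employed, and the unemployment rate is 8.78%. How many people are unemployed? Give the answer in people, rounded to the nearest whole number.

Let U be the number unemployed. The labor force is E + U, and U/(E+U) = 0.0878.
So U = 0.0878 × 80,760 / (1 − 0.0878) = 7090.73 / 0.9122 ≈ 7,773.

About 7,773 are unemployed.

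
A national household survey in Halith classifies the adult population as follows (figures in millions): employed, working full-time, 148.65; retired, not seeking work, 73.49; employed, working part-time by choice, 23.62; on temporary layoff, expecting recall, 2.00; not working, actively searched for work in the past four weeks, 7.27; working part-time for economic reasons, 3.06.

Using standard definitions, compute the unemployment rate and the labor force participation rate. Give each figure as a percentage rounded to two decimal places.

Employed = 148.65 + 23.62 + 3.06 = 175.33 million (anyone who worked, including part-time for economic reasons, counts as employed).
Unemployed = 2.00 + 7.27 = 9.27 million (jobless and actively searching, or on temporary layoff).
Labor force = 175.33 + 9.27 = 184.60 million.
Not in labor force = 73.49 million (those not working and not actively searching are outside the labor force).
Civilian working-age population = 184.60 + 73.49 = 258.09 million.
Unemployment rate = 9.27 / 184.60 = 5.02%.
Labor force participation rate = 184.60 / 258.09 = 71.53%.

Unemployment rate ≈ 5.02%; labor force participation rate ≈ 71.53%.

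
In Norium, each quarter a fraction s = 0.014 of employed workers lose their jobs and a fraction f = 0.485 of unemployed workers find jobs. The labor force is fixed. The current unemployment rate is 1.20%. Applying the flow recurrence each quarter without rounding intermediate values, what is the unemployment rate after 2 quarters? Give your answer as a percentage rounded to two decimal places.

Unemployment rate after two quarters ≈ 2.40%.

With a fixed labor force, u_{t+1} = u_t + s·(1−u_t) − f·u_t = u_t·(1−s−f) + s.
Here 1−s−f = 0.501 and s = 0.014.
u_1 = 0.012000 × 0.501 + 0.014 = 0.020012.
u_2 = 0.020012 × 0.501 + 0.014 = 0.024026.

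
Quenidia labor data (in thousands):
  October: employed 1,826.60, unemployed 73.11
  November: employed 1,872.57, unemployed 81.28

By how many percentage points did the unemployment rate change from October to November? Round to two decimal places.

The unemployment rate changed by +0.31 percentage points.

October: labor force = 1,826.60 + 73.11 = 1,899.71; u = 73.11/1,899.71 = 3.85%.
November: labor force = 1,872.57 + 81.28 = 1,953.85; u = 81.28/1,953.85 = 4.16%.
Change = 4.16% − 3.85% = +0.31 pp.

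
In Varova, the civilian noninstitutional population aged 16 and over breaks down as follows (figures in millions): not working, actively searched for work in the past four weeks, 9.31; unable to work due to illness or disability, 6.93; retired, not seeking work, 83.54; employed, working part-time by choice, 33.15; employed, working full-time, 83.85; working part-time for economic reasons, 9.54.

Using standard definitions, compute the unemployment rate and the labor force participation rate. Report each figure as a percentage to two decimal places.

Unemployment rate ≈ 6.85%; labor force participation rate ≈ 60.03%.

Employed = 33.15 + 83.85 + 9.54 = 126.54 million (anyone who worked, including part-time for economic reasons, counts as employed).
Unemployed = 9.31 million.
Labor force = 126.54 + 9.31 = 135.85 million.
Not in labor force = 6.93 + 83.54 = 90.47 million (those not working and not actively searching are outside the labor force).
Civilian working-age population = 135.85 + 90.47 = 226.32 million.
Unemployment rate = 9.31 / 135.85 = 6.85%.
Labor force participation rate = 135.85 / 226.32 = 60.03%.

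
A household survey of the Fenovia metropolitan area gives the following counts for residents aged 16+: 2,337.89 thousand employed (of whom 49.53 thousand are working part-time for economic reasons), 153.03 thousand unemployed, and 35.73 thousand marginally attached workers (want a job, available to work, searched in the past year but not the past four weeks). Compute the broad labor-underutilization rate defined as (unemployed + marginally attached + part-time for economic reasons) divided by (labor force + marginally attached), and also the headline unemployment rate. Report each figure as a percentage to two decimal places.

Broad underutilization rate ≈ 9.43%; headline unemployment rate ≈ 6.14%.

Labor force = 2,337.89 + 153.03 = 2,490.92 thousand.
Numerator = 153.03 + 35.73 + 49.53 = 238.29 thousand.
Denominator = 2,490.92 + 35.73 = 2,526.65 thousand.
Broad rate = 238.29 / 2,526.65 = 9.43%.
Headline unemployment rate = 153.03 / 2,490.92 = 6.14%.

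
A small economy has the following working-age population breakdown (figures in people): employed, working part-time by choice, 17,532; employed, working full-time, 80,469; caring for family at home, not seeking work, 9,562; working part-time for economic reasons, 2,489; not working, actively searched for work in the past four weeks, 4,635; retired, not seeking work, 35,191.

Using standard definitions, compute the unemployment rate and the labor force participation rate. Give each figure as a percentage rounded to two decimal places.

Employed = 17,532 + 80,469 + 2,489 = 100,490 (anyone who worked, including part-time for economic reasons, counts as employed).
Unemployed = 4,635.
Labor force = 100,490 + 4,635 = 105,125.
Not in labor force = 9,562 + 35,191 = 44,753 (those not working and not actively searching are outside the labor force).
Civilian working-age population = 105,125 + 44,753 = 149,878.
Unemployment rate = 4,635 / 105,125 = 4.41%.
Labor force participation rate = 105,125 / 149,878 = 70.14%.

Unemployment rate ≈ 4.41%; labor force participation rate ≈ 70.14%.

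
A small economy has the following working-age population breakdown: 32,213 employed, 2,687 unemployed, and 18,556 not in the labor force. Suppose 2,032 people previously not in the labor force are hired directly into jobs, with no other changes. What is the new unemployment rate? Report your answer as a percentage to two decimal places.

New unemployment rate ≈ 7.28%.

Initially, labor force = 32,213 + 2,687 = 34,900, so u = 2,687/34,900 = 7.70%.
After the change, employed and labor force both rise by 2,032; unemployed unchanged → E = 34,245, U = 2,687, labor force = 36,932.
New unemployment rate = 2,687 / 36,932 = 7.28%.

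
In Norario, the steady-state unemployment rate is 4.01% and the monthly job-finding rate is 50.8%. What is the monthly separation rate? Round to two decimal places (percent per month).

From u* = s/(s+f): s = u·f/(1−u).
s = 0.0401 × 50.8 / (1 − 0.0401) = 2.0371 / 0.9599 ≈ 2.12% per month.

Separation rate ≈ 2.12% per month.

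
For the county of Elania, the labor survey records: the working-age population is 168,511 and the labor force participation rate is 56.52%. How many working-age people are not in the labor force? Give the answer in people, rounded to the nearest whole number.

Share not in the labor force = 1 − 0.5652 = 0.4348.
Not in labor force = 0.4348 × 168,511 ≈ 73,269.

About 73,269 are not in the labor force.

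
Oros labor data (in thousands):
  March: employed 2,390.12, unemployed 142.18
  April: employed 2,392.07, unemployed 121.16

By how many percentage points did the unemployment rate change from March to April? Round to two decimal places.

March: labor force = 2,390.12 + 142.18 = 2,532.30; u = 142.18/2,532.30 = 5.61%.
April: labor force = 2,392.07 + 121.16 = 2,513.23; u = 121.16/2,513.23 = 4.82%.
Change = 4.82% − 5.61% = −0.79 pp.

The unemployment rate changed by −0.79 percentage points.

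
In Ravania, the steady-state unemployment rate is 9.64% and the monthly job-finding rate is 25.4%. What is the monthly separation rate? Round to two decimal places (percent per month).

From u* = s/(s+f): s = u·f/(1−u).
s = 0.0964 × 25.4 / (1 − 0.0964) = 2.4486 / 0.9036 ≈ 2.71% per month.

Separation rate ≈ 2.71% per month.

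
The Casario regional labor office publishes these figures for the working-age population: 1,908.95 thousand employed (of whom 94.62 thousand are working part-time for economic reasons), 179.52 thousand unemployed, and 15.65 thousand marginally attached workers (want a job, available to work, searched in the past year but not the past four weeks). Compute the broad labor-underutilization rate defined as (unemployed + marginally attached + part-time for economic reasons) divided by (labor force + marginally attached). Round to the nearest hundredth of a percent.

Broad underutilization rate ≈ 13.77%.

Labor force = 1,908.95 + 179.52 = 2,088.47 thousand.
Numerator = 179.52 + 15.65 + 94.62 = 289.79 thousand.
Denominator = 2,088.47 + 15.65 = 2,104.12 thousand.
Broad rate = 289.79 / 2,104.12 = 13.77%.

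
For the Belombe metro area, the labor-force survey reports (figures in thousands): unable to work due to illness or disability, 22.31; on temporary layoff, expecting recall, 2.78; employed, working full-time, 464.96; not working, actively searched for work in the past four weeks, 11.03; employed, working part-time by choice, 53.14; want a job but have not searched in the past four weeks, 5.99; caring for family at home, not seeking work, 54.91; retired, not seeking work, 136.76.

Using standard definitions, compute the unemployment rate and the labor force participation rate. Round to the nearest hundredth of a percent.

Employed = 464.96 + 53.14 = 518.10 thousand.
Unemployed = 2.78 + 11.03 = 13.81 thousand (jobless and actively searching, or on temporary layoff).
Labor force = 518.10 + 13.81 = 531.91 thousand.
Not in labor force = 22.31 + 5.99 + 54.91 + 136.76 = 219.97 thousand (those not working and not actively searching are outside the labor force — including those who want a job but have given up searching).
Civilian working-age population = 531.91 + 219.97 = 751.88 thousand.
Unemployment rate = 13.81 / 531.91 = 2.60%.
Labor force participation rate = 531.91 / 751.88 = 70.74%.

Unemployment rate ≈ 2.60%; labor force participation rate ≈ 70.74%.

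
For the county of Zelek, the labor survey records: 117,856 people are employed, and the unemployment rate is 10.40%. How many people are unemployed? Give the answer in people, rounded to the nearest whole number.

Let U be the number unemployed. The labor force is E + U, and U/(E+U) = 0.1040.
So U = 0.1040 × 117,856 / (1 − 0.1040) = 12257.02 / 0.8960 ≈ 13,680.

About 13,680 are unemployed.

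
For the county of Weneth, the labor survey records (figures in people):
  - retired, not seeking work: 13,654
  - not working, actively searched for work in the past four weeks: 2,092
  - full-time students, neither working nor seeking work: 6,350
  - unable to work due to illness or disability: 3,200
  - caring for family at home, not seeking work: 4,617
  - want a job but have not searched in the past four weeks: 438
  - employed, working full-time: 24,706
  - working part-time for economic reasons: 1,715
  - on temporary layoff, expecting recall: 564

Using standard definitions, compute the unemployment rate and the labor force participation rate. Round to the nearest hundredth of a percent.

Unemployment rate ≈ 9.13%; labor force participation rate ≈ 50.71%.

Employed = 24,706 + 1,715 = 26,421 (anyone who worked, including part-time for economic reasons, counts as employed).
Unemployed = 2,092 + 564 = 2,656 (jobless and actively searching, or on temporary layoff).
Labor force = 26,421 + 2,656 = 29,077.
Not in labor force = 13,654 + 6,350 + 3,200 + 4,617 + 438 = 28,259 (those not working and not actively searching are outside the labor force — including those who want a job but have given up searching).
Civilian working-age population = 29,077 + 28,259 = 57,336.
Unemployment rate = 2,656 / 29,077 = 9.13%.
Labor force participation rate = 29,077 / 57,336 = 50.71%.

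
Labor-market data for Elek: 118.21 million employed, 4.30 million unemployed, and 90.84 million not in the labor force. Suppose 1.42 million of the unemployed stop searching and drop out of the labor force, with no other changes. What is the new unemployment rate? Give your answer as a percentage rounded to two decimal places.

Initially, labor force = 118.21 + 4.30 = 122.51 million, so u = 4.30/122.51 = 3.51%.
After the change, unemployed and labor force both fall by 1.42 → E = 118.21, U = 2.88, labor force = 121.09 million.
New unemployment rate = 2.88 / 121.09 = 2.38%.

New unemployment rate ≈ 2.38%.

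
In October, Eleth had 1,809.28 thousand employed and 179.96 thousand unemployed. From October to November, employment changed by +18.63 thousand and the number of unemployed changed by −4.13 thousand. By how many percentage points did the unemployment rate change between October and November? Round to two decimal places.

The unemployment rate changed by −0.27 percentage points.

October: labor force = 1,809.28 + 179.96 = 1,989.24; u = 179.96/1,989.24 = 9.05%.
November: labor force = 1,827.91 + 175.83 = 2,003.74; u = 175.83/2,003.74 = 8.78%.
Change = 8.78% − 9.05% = −0.27 pp.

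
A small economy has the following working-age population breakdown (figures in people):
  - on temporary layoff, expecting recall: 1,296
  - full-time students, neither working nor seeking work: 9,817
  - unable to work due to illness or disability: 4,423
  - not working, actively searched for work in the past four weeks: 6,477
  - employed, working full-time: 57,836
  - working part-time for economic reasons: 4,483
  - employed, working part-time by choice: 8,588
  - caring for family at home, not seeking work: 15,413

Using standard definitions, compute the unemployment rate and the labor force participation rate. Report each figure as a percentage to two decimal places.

Unemployment rate ≈ 9.88%; labor force participation rate ≈ 72.63%.

Employed = 57,836 + 4,483 + 8,588 = 70,907 (anyone who worked, including part-time for economic reasons, counts as employed).
Unemployed = 1,296 + 6,477 = 7,773 (jobless and actively searching, or on temporary layoff).
Labor force = 70,907 + 7,773 = 78,680.
Not in labor force = 9,817 + 4,423 + 15,413 = 29,653 (those not working and not actively searching are outside the labor force).
Civilian working-age population = 78,680 + 29,653 = 108,333.
Unemployment rate = 7,773 / 78,680 = 9.88%.
Labor force participation rate = 78,680 / 108,333 = 72.63%.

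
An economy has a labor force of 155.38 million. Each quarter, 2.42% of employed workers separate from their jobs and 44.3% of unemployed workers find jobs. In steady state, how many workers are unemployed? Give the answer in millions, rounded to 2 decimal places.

About 8.05 million are unemployed in steady state.

Steady-state unemployment rate u* = s/(s+f) = 2.42/(2.42+44.3) = 0.051798.
Unemployed = u* × labor force = 0.051798 × 155.38 ≈ 8.05 million.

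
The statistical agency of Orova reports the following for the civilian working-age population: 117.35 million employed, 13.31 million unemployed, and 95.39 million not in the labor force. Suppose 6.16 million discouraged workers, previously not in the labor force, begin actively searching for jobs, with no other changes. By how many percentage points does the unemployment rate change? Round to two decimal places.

Initially, labor force = 117.35 + 13.31 = 130.66 million, so u = 13.31/130.66 = 10.19%.
After the change, unemployed and labor force both rise by 6.16 → E = 117.35, U = 19.47, labor force = 136.82 million.
New unemployment rate = 19.47 / 136.82 = 14.23%.
Change = 14.23% − 10.19% = +4.04 percentage points.

The unemployment rate changes by +4.04 percentage points.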